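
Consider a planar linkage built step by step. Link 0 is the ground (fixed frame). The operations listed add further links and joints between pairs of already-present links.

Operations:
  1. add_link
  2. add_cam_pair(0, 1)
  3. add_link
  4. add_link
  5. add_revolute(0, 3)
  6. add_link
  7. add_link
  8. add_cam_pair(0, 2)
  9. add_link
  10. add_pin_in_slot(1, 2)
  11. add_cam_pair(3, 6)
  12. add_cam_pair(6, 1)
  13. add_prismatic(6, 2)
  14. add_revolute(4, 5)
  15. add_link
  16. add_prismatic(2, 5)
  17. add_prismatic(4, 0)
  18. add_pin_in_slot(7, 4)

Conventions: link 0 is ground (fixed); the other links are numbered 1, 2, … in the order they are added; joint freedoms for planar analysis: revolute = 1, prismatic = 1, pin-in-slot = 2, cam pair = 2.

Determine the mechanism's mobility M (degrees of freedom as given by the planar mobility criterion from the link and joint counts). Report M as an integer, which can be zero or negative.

L=1 J1=0 J2=0
add link → L=2 J1=0 J2=0
C@0,1 dof=2 J2 → L=2 J1=0 J2=1
add link → L=3 J1=0 J2=1
add link → L=4 J1=0 J2=1
R@0,3 dof=1 J1 → L=4 J1=1 J2=1
add link → L=5 J1=1 J2=1
add link → L=6 J1=1 J2=1
C@0,2 dof=2 J2 → L=6 J1=1 J2=2
add link → L=7 J1=1 J2=2
PS@1,2 dof=2 J2 → L=7 J1=1 J2=3
C@3,6 dof=2 J2 → L=7 J1=1 J2=4
C@6,1 dof=2 J2 → L=7 J1=1 J2=5
P@6,2 dof=1 J1 → L=7 J1=2 J2=5
R@4,5 dof=1 J1 → L=7 J1=3 J2=5
add link → L=8 J1=3 J2=5
P@2,5 dof=1 J1 → L=8 J1=4 J2=5
P@4,0 dof=1 J1 → L=8 J1=5 J2=5
PS@7,4 dof=2 J2 → L=8 J1=5 J2=6
M=3(L−1)−2J1−J2=3·7−2·5−6=5

M = 5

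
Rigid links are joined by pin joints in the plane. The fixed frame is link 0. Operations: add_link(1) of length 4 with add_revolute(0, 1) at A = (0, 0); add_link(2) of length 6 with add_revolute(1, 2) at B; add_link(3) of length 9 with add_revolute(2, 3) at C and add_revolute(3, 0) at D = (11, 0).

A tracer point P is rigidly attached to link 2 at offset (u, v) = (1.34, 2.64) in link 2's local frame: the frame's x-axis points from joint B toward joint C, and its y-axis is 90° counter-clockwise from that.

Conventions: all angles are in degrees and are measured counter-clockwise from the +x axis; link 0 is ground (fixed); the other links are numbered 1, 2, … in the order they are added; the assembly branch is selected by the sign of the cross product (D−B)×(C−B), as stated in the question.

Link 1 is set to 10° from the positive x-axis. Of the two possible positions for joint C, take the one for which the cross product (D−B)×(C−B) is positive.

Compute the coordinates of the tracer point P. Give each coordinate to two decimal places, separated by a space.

A=(0,0), D=(11.00,0)
B = A + 4.00·(cos10°, sin10°) = (3.9392, 0.6946)
|BD| = 7.0949
circle(B,6.00) ∩ circle(D,9.00): a=0.3761, h=5.9882
  candidates: C₊=(4.8998,6.6172) cross=42.485; C₋=(3.7273,-5.3017) cross=-42.485
  branch + wants cross > 0 → take C=(4.8998,6.6172) (cross=42.485)
ex = (C−B)/|BC| = (0.1601,0.9871); ey = (-0.9871,0.1601)
P = B + 1.34·ex + 2.64·ey = (1.5478,2.4400)

1.55 2.44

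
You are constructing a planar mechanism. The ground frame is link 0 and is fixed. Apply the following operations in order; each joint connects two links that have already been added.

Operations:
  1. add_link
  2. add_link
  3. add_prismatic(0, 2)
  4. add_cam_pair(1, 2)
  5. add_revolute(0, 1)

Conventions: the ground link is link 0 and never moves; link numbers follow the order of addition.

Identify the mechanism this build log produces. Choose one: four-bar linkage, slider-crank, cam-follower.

links: 3 (incl. ground); joints: 1 revolute, 1 prismatic, 1 higher (cam) pair, forming one closed loop
3 links, revolute + prismatic + higher pair in one loop → cam-follower

cam-follower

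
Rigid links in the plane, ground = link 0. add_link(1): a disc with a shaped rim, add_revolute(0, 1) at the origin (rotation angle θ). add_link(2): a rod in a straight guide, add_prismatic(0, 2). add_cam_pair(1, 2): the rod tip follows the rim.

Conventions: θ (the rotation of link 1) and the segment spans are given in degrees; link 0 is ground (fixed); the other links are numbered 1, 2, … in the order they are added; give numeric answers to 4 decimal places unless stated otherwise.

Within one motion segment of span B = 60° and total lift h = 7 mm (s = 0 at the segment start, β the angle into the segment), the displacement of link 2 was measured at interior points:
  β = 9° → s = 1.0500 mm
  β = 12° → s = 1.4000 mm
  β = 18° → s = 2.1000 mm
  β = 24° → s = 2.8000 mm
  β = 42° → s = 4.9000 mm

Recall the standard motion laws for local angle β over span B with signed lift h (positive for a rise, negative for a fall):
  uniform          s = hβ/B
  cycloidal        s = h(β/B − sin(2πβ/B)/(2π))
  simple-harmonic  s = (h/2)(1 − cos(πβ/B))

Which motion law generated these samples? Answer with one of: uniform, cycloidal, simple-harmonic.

candidates at β/B = r: uniform s = h·r (linear in β); cycloidal s = h·(r − sin(2πr)/(2π)); simple-harmonic s = (h/2)(1 − cos(πr))
β=9°: printed 1.0500 | uniform 1.0500, cycloidal 0.1487, simple-harmonic 0.3815
β=12°: printed 1.4000 | uniform 1.4000, cycloidal 0.3404, simple-harmonic 0.6684
β=18°: printed 2.1000 | uniform 2.1000, cycloidal 1.0404, simple-harmonic 1.4428
β=24°: printed 2.8000 | uniform 2.8000, cycloidal 2.1452, simple-harmonic 2.4184
β=42°: printed 4.9000 | uniform 4.9000, cycloidal 5.9596, simple-harmonic 5.5572
only one law matches every sample → uniform

uniform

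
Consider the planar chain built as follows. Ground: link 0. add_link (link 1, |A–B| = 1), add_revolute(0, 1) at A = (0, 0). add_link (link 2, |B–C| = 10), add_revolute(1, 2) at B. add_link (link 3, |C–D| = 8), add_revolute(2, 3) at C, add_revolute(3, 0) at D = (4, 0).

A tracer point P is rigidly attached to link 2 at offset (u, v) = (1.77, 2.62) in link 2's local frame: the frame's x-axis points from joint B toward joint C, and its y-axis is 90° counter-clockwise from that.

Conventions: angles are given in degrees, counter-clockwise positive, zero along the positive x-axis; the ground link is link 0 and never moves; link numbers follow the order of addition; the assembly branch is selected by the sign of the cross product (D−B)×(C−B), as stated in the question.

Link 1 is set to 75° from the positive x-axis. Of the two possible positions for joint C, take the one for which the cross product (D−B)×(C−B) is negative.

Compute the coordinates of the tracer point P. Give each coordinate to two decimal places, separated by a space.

A=(0,0), D=(4.00,0)
B = A + 1.00·(cos75°, sin75°) = (0.2588, 0.9659)
|BD| = 3.8639
circle(B,10.00) ∩ circle(D,8.00): a=6.5905, h=7.5210
  candidates: C₊=(8.5202,6.6006) cross=29.060; C₋=(4.7599,-7.9638) cross=-29.060
  branch - wants cross < 0 → take C=(4.7599,-7.9638) (cross=-29.060)
ex = (C−B)/|BC| = (0.4501,-0.8930); ey = (0.8930,0.4501)
P = B + 1.77·ex + 2.62·ey = (3.3951,0.5646)

3.40 0.56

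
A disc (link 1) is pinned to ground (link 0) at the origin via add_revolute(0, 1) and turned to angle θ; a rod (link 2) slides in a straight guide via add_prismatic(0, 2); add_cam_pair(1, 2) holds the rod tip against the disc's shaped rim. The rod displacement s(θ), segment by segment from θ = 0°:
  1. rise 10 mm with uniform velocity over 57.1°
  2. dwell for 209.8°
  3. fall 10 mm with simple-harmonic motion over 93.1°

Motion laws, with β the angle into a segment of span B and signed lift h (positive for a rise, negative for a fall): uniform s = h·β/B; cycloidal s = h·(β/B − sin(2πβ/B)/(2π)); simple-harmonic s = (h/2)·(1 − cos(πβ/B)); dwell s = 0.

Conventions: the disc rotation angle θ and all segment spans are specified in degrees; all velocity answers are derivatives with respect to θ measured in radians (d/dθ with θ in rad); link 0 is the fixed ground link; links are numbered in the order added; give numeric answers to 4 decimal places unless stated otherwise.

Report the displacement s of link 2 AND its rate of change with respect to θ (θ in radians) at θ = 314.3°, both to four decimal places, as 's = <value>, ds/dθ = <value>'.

segment 1 (0° to 57.1°, uniform, h = 10) is passed completely: s = 0.0000 + (10) = 10.0000
segment 2 (57.1° to 266.9°, dwell): s unchanged at 10.0000
θ = 314.3° falls in segment 3 (266.9° to 360°, simple-harmonic, h = -10): β = 314.3 − 266.9 = 47.4°, B = 93.1°; Δs = -10/2·(1 − cos(π·0.5091)) = -5.1434; s = 10.0000 − 5.1434 = 4.8566
velocity in seg [266.9°–360°] (simple-harmonic), θ in radians: β = 47.4° = 0.8273 rad, B = 93.1° = 1.6249 rad; ds/dθ = (πh/(2B)) sin(πβ/B) = (π·(-10)/(2·1.6249)) sin(π·0.5091) = -9.663048 mm/rad

s = 4.8566, ds/dθ = -9.6630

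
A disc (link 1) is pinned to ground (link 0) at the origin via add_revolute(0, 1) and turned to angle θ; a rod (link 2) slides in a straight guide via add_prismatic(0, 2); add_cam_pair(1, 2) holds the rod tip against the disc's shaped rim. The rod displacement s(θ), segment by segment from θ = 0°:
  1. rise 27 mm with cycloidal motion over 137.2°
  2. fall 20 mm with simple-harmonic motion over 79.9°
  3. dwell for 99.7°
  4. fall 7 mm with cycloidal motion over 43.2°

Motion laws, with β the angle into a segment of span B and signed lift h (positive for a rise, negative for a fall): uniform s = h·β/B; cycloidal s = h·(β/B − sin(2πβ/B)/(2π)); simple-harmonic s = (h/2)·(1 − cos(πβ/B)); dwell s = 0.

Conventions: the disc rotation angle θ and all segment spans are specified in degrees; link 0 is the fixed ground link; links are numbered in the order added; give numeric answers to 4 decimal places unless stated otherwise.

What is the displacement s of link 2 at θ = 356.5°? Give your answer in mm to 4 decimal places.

segment 1 (0° to 137.2°, cycloidal, h = 27) is passed completely: s = 0.0000 + (27) = 27.0000
segment 2 (137.2° to 217.1°, simple-harmonic, h = -20) is passed completely: s = 27.0000 + (-20) = 7.0000
segment 3 (217.1° to 316.8°, dwell): s unchanged at 7.0000
θ = 356.5° falls in segment 4 (316.8° to 360°, cycloidal, h = -7): β = 356.5 − 316.8 = 39.7°, B = 43.2°; Δs = -7·(0.9190 − sin(2π·0.9190)/(2π)) = -6.9758; s = 7.0000 − 6.9758 = 0.0242

0.0242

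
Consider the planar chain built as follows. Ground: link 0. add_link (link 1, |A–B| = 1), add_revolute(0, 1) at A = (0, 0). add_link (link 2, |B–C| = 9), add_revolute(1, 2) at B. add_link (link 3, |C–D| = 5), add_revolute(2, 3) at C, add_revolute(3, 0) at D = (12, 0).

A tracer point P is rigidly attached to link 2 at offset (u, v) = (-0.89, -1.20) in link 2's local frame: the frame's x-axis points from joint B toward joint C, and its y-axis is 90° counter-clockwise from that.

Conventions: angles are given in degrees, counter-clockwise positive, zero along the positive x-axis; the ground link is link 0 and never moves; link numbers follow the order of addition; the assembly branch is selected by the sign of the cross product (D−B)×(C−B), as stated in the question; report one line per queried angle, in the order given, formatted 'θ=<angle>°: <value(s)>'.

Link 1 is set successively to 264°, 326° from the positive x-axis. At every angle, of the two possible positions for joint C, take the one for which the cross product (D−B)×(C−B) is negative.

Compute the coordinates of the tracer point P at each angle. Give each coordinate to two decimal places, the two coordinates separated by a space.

A=(0,0), D=(12.00,0)
θ=264°: B = A + 1.00·(cos264°, sin264°) = (-0.1045, -0.9945)
θ=264°: |BD| = 12.1453
θ=264°: circle(B,9.00) ∩ circle(D,5.00): a=8.3781, h=3.2875
θ=264°:   candidates: C₊=(7.9762,2.9680) cross=39.928; C₋=(8.5146,-3.5850) cross=-39.928
θ=264°:   branch - wants cross < 0 → take C=(8.5146,-3.5850) (cross=-39.928)
θ=264°: ex = (C−B)/|BC| = (0.9577,-0.2878); ey = (0.2878,0.9577)
θ=264°: P = B + -0.89·ex + -1.20·ey = (-1.3023,-1.8876)
θ=326°: B = A + 1.00·(cos326°, sin326°) = (0.8290, -0.5592)
θ=326°: |BD| = 11.1849
θ=326°: circle(B,9.00) ∩ circle(D,5.00): a=8.0958, h=3.9316
θ=326°:   candidates: C₊=(8.7182,3.7722) cross=43.975; C₋=(9.1113,-4.0811) cross=-43.975
θ=326°:   branch - wants cross < 0 → take C=(9.1113,-4.0811) (cross=-43.975)
θ=326°: ex = (C−B)/|BC| = (0.9203,-0.3913); ey = (0.3913,0.9203)
θ=326°: P = B + -0.89·ex + -1.20·ey = (-0.4596,-1.3152)

θ=264°: -1.30 -1.89
θ=326°: -0.46 -1.32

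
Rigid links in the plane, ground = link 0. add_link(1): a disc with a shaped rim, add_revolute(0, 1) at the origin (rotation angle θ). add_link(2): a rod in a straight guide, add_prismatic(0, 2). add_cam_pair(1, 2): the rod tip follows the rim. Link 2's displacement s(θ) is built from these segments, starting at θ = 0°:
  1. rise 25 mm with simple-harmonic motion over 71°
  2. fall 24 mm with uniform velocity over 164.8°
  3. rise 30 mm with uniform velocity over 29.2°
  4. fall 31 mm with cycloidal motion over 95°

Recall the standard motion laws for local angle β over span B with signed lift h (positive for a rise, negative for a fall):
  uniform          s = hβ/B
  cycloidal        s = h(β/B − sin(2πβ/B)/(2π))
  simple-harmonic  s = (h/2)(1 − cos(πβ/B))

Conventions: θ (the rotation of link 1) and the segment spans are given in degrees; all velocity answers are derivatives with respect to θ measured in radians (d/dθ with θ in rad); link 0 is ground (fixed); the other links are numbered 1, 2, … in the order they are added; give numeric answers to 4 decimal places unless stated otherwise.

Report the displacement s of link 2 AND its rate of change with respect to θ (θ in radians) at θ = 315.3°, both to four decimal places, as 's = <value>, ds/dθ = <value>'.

segment 1 (0° to 71°, simple-harmonic, h = 25) is passed completely: s = 0.0000 + (25) = 25.0000
segment 2 (71° to 235.8°, uniform, h = -24) is passed completely: s = 25.0000 + (-24) = 1.0000
segment 3 (235.8° to 265°, uniform, h = 30) is passed completely: s = 1.0000 + (30) = 31.0000
θ = 315.3° falls in segment 4 (265° to 360°, cycloidal, h = -31): β = 315.3 − 265 = 50.3°, B = 95°; Δs = -31·(0.5295 − sin(2π·0.5295)/(2π)) = -17.3222; s = 31.0000 − 17.3222 = 13.6778
velocity in seg [265°–360°] (cycloidal), θ in radians: β = 50.3° = 0.8779 rad, B = 95° = 1.6581 rad; ds/dθ = (h/B)(1 − cos(2πβ/B)) = ((-31)/1.6581)(1 − cos(2π·0.5295)) = -37.073353 mm/rad

s = 13.6778, ds/dθ = -37.0734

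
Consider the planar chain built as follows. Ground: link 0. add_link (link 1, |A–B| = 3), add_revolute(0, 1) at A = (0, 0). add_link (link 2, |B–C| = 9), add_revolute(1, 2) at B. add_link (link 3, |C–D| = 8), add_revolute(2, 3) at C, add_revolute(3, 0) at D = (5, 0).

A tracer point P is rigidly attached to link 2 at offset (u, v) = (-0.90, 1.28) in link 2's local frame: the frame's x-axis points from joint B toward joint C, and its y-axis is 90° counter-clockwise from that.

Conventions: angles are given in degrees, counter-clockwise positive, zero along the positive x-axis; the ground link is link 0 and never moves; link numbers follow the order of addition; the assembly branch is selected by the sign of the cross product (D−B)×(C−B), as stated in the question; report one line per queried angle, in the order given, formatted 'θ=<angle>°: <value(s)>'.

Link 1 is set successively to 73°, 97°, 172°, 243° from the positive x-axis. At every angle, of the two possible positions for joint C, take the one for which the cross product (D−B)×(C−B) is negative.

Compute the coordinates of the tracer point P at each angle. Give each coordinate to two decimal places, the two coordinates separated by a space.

A=(0,0), D=(5.00,0)
θ=73°: B = A + 3.00·(cos73°, sin73°) = (0.8771, 2.8689)
θ=73°: |BD| = 5.0228
θ=73°: circle(B,9.00) ∩ circle(D,8.00): a=4.2037, h=7.9580
θ=73°:   candidates: C₊=(8.8730,7.0000) cross=39.971; C₋=(-0.2178,-6.0642) cross=-39.971
θ=73°:   branch - wants cross < 0 → take C=(-0.2178,-6.0642) (cross=-39.971)
θ=73°: ex = (C−B)/|BC| = (-0.1217,-0.9926); ey = (0.9926,-0.1217)
θ=73°: P = B + -0.90·ex + 1.28·ey = (2.2571,3.6065)
θ=97°: B = A + 3.00·(cos97°, sin97°) = (-0.3656, 2.9776)
θ=97°: |BD| = 6.1365
θ=97°: circle(B,9.00) ∩ circle(D,8.00): a=4.4534, h=7.8210
θ=97°:   candidates: C₊=(7.3234,7.6552) cross=47.993; C₋=(-0.2667,-6.0218) cross=-47.993
θ=97°:   branch - wants cross < 0 → take C=(-0.2667,-6.0218) (cross=-47.993)
θ=97°: ex = (C−B)/|BC| = (0.0110,-0.9999); ey = (0.9999,0.0110)
θ=97°: P = B + -0.90·ex + 1.28·ey = (0.9044,3.8917)
θ=172°: B = A + 3.00·(cos172°, sin172°) = (-2.9708, 0.4175)
θ=172°: |BD| = 7.9817
θ=172°: circle(B,9.00) ∩ circle(D,8.00): a=5.0558, h=7.4457
θ=172°:   candidates: C₊=(2.4676,7.5886) cross=59.430; C₋=(1.6886,-7.2825) cross=-59.430
θ=172°:   branch - wants cross < 0 → take C=(1.6886,-7.2825) (cross=-59.430)
θ=172°: ex = (C−B)/|BC| = (0.5177,-0.8556); ey = (0.8556,0.5177)
θ=172°: P = B + -0.90·ex + 1.28·ey = (-2.3416,1.8502)
θ=243°: B = A + 3.00·(cos243°, sin243°) = (-1.3620, -2.6730)
θ=243°: |BD| = 6.9007
θ=243°: circle(B,9.00) ∩ circle(D,8.00): a=4.6821, h=7.6862
θ=243°:   candidates: C₊=(-0.0227,6.2268) cross=53.040; C₋=(5.9319,-7.9455) cross=-53.040
θ=243°:   branch - wants cross < 0 → take C=(5.9319,-7.9455) (cross=-53.040)
θ=243°: ex = (C−B)/|BC| = (0.8104,-0.5858); ey = (0.5858,0.8104)
θ=243°: P = B + -0.90·ex + 1.28·ey = (-1.3415,-1.1084)

θ=73°: 2.26 3.61
θ=97°: 0.90 3.89
θ=172°: -2.34 1.85
θ=243°: -1.34 -1.11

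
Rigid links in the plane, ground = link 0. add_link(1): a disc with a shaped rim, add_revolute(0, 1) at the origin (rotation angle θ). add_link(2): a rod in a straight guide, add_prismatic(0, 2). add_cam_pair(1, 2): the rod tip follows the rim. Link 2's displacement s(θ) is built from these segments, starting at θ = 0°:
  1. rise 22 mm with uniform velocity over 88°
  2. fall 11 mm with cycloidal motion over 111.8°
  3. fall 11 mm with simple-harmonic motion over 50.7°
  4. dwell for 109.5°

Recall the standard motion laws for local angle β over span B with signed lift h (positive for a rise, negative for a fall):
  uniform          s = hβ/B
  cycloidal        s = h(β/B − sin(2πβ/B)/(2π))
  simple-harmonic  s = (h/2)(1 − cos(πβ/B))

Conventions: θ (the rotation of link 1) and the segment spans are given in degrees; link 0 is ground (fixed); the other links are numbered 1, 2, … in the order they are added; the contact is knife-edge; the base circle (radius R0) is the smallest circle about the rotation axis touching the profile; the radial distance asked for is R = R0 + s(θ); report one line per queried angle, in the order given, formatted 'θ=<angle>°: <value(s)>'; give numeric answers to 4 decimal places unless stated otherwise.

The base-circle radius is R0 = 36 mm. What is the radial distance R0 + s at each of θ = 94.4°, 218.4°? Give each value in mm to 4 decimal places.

segment 1 (0° to 88°, uniform, h = 22) is passed completely: s = 0.0000 + (22) = 22.0000
θ = 94.4° falls in segment 2 (88° to 199.8°, cycloidal, h = -11): β = 94.4 − 88 = 6.4°, B = 111.8°; Δs = -11·(0.0572 − sin(2π·0.0572)/(2π)) = -0.0135; s = 22.0000 − 0.0135 = 21.9865
segment 2 (88° to 199.8°, cycloidal, h = -11) is passed completely: s = 22.0000 + (-11) = 11.0000
θ = 218.4° falls in segment 3 (199.8° to 250.5°, simple-harmonic, h = -11): β = 218.4 − 199.8 = 18.6°, B = 50.7°; Δs = -11/2·(1 − cos(π·0.3669)) = -3.2661; s = 11.0000 − 3.2661 = 7.7339
θ=94.4°: R = R0 + s = 36 + 21.9865 = 57.9865
θ=218.4°: R = R0 + s = 36 + 7.7339 = 43.7339

θ=94.4°: 57.9865
θ=218.4°: 43.7339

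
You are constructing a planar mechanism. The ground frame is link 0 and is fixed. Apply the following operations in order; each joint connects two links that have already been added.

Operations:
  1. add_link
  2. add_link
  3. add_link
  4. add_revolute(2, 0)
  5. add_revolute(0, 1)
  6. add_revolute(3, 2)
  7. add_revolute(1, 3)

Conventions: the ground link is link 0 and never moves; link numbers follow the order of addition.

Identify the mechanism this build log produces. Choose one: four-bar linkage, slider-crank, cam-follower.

links: 4 (incl. ground); joints: 4 revolute, 0 prismatic, 0 higher (cam) pair, forming one closed loop
4 links in a single 4R loop → four-bar linkage

four-bar linkage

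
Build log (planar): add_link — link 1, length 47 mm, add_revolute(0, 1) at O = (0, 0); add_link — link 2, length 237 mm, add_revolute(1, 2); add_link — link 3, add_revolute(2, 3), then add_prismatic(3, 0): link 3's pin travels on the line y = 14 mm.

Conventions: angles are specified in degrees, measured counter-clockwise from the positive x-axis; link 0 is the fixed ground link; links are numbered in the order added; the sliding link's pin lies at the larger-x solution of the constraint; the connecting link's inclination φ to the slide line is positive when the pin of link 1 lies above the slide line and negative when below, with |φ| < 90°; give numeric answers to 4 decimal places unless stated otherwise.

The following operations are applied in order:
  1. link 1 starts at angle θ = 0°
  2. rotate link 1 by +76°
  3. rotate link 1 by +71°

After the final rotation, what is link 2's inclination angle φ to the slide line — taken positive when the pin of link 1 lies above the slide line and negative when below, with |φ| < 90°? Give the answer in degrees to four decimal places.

geometry: r = 47 mm, L = 237 mm, e = 14 mm; θ starts at 0°
rotate link 1 by +76°: θ ← 0° +76° = 76°
rotate link 1 by +71°: θ ← 76° +71° = 147°
h = r sin θ − e = 25.598035 − 14 = 11.598035
sin φ = h / L = 11.598035 / 237 = 0.04893686
φ = arcsin(0.04893686) = 2.804996°

2.8050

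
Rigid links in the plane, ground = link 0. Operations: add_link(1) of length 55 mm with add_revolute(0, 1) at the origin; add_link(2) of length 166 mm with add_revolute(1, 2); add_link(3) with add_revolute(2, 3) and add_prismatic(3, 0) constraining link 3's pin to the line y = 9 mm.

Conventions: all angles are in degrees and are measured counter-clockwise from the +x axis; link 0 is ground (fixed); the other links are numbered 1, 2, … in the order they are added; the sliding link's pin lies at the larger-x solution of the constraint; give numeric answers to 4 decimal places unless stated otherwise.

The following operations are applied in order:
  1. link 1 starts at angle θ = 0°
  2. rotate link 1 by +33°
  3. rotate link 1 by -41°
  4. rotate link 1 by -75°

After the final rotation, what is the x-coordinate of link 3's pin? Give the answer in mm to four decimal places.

geometry: r = 55 mm, L = 166 mm, e = 9 mm; θ starts at 0°
rotate link 1 by +33°: θ ← 0° +33° = 33°
rotate link 1 by -41°: θ ← 33° -41° = -8°
rotate link 1 by -75°: θ ← -8° -75° = -83°
crank pin P = (r cos θ, r sin θ) = (6.702814, -54.590038)
h = r sin θ − e = -54.590038 − 9 = -63.590038
x = r cos θ + √(L² − h²) = 6.702814 + 153.337233 = 160.040047

160.0400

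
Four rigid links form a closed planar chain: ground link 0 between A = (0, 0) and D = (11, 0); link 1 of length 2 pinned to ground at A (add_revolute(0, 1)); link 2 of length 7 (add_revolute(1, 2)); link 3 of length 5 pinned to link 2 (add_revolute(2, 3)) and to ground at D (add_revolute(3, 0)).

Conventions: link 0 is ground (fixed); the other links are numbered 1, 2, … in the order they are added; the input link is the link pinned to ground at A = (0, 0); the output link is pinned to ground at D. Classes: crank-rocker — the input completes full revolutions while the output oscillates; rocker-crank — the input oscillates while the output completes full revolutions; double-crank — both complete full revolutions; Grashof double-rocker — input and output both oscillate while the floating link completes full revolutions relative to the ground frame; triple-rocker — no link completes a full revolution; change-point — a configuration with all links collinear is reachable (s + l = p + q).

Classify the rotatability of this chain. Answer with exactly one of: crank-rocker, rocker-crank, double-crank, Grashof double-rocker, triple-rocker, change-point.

lengths: ground=11, input=2, coupler=7, output=5
sorted: s=2 (shortest), l=11 (longest), p+q=12
s + l = 13 vs p + q = 12
s + l > p + q → non-Grashof → no link fully rotates → triple-rocker

triple-rocker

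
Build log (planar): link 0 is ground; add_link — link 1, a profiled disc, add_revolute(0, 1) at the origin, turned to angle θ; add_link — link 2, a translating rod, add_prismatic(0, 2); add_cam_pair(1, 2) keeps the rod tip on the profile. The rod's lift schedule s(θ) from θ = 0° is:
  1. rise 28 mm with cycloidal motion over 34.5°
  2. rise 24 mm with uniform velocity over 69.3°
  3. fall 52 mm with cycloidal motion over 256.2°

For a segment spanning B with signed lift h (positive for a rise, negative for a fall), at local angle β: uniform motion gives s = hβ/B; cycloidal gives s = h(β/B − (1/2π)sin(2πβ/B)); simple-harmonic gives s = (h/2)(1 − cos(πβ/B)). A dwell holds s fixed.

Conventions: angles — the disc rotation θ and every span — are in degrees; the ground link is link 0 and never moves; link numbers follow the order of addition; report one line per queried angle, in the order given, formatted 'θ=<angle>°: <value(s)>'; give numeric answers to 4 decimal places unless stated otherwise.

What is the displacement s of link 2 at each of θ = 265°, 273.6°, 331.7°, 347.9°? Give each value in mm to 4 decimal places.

seg 1 [0°–34.5°] cycloidal, h=28: full span → s += 28 → s = 28.0000
seg 2 [34.5°–103.8°] uniform, h=24: full span → s += 24 → s = 52.0000
seg 3 [103.8°–360°] cycloidal, h=-52: θ=265° here. β=161.2, B=256.2. -52·(0.6292 − sin(2π·0.6292)/(2π)) = -38.7225 → s = 13.2775
seg 3 [103.8°–360°] cycloidal, h=-52: θ=273.6° here. β=169.8, B=256.2. -52·(0.6628 − sin(2π·0.6628)/(2π)) = -41.5273 → s = 10.4727
seg 3 [103.8°–360°] cycloidal, h=-52: θ=331.7° here. β=227.9, B=256.2. -52·(0.8895 − sin(2π·0.8895)/(2π)) = -51.5498 → s = 0.4502
seg 3 [103.8°–360°] cycloidal, h=-52: θ=347.9° here. β=244.1, B=256.2. -52·(0.9528 − sin(2π·0.9528)/(2π)) = -51.9641 → s = 0.0359

θ=265°: 13.2775
θ=273.6°: 10.4727
θ=331.7°: 0.4502
θ=347.9°: 0.0359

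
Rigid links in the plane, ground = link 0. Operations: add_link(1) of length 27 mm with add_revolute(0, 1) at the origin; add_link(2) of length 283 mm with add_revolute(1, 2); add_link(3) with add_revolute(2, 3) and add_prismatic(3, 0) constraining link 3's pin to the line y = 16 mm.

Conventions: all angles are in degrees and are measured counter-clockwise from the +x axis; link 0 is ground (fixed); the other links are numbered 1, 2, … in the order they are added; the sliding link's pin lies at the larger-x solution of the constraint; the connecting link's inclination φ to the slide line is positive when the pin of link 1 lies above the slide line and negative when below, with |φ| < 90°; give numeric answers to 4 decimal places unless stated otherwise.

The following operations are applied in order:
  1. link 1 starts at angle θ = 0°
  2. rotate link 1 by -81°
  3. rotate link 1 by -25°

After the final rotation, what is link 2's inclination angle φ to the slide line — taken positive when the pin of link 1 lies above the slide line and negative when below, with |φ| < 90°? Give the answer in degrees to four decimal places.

geometry: r = 27 mm, L = 283 mm, e = 16 mm; θ starts at 0°
rotate link 1 by -81°: θ ← 0° -81° = -81°
rotate link 1 by -25°: θ ← -81° -25° = -106°
h = r sin θ − e = -25.954066 − 16 = -41.954066
sin φ = h / L = -41.954066 / 283 = -0.14824758
φ = arcsin(-0.14824758) = -8.525385°

-8.5254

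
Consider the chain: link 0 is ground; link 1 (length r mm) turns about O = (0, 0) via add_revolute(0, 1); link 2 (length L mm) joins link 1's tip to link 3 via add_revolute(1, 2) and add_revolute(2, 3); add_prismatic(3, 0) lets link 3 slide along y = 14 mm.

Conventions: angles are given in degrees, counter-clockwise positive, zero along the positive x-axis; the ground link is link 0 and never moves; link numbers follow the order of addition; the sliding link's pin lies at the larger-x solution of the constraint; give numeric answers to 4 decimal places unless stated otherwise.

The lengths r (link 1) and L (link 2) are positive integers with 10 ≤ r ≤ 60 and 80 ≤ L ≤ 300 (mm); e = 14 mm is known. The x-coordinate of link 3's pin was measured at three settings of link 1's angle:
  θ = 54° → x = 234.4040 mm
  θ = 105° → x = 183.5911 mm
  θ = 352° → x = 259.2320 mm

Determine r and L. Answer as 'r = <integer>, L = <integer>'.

constraint per measurement: (x − r cos θ)² + (r sin θ − e)² = L²
subtracting the θ₁ and θ₂ equations cancels the r² and L² terms:
r = (x₁² − x₂²) / (2[(x₁cos θ₁ + e sin θ₁) − (x₂cos θ₂ + e sin θ₂)]) = 58.0000 → r = 58
L² = (x₁ − r cos θ₁)² + (r sin θ₁ − e)² = 41209.0028 → L = 203.0000 → L = 203
check at θ₃=352°: x = 259.2320 (printed 259.2320) ✓

r = 58, L = 203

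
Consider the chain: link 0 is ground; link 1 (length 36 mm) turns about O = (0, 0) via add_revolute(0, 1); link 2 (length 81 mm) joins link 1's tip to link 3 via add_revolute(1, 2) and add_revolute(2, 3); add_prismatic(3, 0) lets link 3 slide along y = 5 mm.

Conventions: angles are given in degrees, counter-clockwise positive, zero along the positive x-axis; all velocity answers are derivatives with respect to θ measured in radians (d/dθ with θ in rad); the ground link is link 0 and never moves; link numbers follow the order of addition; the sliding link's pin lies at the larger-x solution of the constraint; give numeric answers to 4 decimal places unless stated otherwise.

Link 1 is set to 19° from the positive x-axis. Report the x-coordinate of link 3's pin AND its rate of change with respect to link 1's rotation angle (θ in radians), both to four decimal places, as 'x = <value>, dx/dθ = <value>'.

geometry: r = 36 mm, L = 81 mm, e = 5 mm
crank pin P = (r cos θ, r sin θ) = (34.038669, 11.720454)
h = r sin θ − e = 11.720454 − 5 = 6.720454
x = r cos θ + √(L² − h²) = 34.038669 + 80.720725 = 114.759394
dx/dθ = −r sin θ − h·r cos θ/√(L² − h²) (θ in radians; h = 6.720454) = -14.554364

x = 114.7594, dx/dθ = -14.5544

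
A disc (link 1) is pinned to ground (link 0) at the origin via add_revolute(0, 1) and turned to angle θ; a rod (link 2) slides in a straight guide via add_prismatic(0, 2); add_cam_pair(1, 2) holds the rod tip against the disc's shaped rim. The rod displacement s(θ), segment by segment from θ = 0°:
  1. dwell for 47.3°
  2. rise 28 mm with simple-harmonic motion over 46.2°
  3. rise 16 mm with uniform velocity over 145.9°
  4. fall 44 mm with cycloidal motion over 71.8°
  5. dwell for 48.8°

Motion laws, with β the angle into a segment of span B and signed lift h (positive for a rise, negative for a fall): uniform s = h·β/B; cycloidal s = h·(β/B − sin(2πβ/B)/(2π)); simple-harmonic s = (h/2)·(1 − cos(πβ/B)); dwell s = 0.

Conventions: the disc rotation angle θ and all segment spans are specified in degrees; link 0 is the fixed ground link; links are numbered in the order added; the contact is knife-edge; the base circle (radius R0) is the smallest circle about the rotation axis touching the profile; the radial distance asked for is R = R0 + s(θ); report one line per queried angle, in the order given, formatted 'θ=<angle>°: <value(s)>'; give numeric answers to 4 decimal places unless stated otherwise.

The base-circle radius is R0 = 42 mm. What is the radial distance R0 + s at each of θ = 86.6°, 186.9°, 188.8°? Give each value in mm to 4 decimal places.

segment 1 (0° to 47.3°, dwell): s unchanged at 0.0000
θ = 86.6° falls in segment 2 (47.3° to 93.5°, simple-harmonic, h = 28): β = 86.6 − 47.3 = 39.3°, B = 46.2°; Δs = 28/2·(1 − cos(π·0.8506)) = 26.4870; s = 0.0000 + 26.4870 = 26.4870
segment 2 (47.3° to 93.5°, simple-harmonic, h = 28) is passed completely: s = 0.0000 + (28) = 28.0000
θ = 186.9° falls in segment 3 (93.5° to 239.4°, uniform, h = 16): β = 186.9 − 93.5 = 93.4°, B = 145.9°; Δs = 16·93.4/145.9 = 10.2426; s = 28.0000 + 10.2426 = 38.2426
θ = 188.8° falls in segment 3 (93.5° to 239.4°, uniform, h = 16): β = 188.8 − 93.5 = 95.3°, B = 145.9°; Δs = 16·95.3/145.9 = 10.4510; s = 28.0000 + 10.4510 = 38.4510
θ=86.6°: R = R0 + s = 42 + 26.4870 = 68.4870
θ=186.9°: R = R0 + s = 42 + 38.2426 = 80.2426
θ=188.8°: R = R0 + s = 42 + 38.4510 = 80.4510

θ=86.6°: 68.4870
θ=186.9°: 80.2426
θ=188.8°: 80.4510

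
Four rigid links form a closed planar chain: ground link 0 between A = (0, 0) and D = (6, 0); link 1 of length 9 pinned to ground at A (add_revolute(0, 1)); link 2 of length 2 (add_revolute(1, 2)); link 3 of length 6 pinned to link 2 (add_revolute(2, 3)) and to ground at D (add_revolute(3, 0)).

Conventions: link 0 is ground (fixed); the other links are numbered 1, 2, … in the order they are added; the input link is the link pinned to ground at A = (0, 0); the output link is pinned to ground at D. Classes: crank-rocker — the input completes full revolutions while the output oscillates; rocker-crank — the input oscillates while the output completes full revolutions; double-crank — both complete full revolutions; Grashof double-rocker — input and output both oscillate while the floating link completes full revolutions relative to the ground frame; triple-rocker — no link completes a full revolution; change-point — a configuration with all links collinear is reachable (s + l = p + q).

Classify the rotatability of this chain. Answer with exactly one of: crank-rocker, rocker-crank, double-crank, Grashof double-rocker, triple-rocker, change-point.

lengths: ground=6, input=9, coupler=2, output=6
sorted: s=2 (shortest), l=9 (longest), p+q=12
s + l = 11 vs p + q = 12
s + l < p + q (Grashof) with shortest = coupler link → Grashof double-rocker

Grashof double-rocker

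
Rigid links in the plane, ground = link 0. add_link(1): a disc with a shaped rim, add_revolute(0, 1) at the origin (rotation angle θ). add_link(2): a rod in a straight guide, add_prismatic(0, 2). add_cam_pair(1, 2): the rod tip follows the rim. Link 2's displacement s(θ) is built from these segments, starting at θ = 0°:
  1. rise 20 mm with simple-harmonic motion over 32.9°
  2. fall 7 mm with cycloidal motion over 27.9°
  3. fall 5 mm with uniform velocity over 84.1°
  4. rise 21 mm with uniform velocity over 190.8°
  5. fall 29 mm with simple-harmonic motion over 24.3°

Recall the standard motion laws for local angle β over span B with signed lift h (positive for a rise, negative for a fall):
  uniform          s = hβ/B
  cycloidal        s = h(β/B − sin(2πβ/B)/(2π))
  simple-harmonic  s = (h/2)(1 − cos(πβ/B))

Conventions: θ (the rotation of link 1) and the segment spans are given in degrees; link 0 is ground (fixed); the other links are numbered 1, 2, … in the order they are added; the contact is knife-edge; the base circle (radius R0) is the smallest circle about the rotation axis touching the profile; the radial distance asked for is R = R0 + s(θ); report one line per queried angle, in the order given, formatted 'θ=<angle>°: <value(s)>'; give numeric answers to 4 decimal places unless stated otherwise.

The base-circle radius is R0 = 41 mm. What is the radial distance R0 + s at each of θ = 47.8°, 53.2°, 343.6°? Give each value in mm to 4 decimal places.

segment 1 (0° to 32.9°, simple-harmonic, h = 20) is passed completely: s = 0.0000 + (20) = 20.0000
θ = 47.8° falls in segment 2 (32.9° to 60.8°, cycloidal, h = -7): β = 47.8 − 32.9 = 14.9°, B = 27.9°; Δs = -7·(0.5341 − sin(2π·0.5341)/(2π)) = -3.9749; s = 20.0000 − 3.9749 = 16.0251
θ = 53.2° falls in segment 2 (32.9° to 60.8°, cycloidal, h = -7): β = 53.2 − 32.9 = 20.3°, B = 27.9°; Δs = -7·(0.7276 − sin(2π·0.7276)/(2π)) = -6.1963; s = 20.0000 − 6.1963 = 13.8037
segment 2 (32.9° to 60.8°, cycloidal, h = -7) is passed completely: s = 20.0000 + (-7) = 13.0000
segment 3 (60.8° to 144.9°, uniform, h = -5) is passed completely: s = 13.0000 + (-5) = 8.0000
segment 4 (144.9° to 335.7°, uniform, h = 21) is passed completely: s = 8.0000 + (21) = 29.0000
θ = 343.6° falls in segment 5 (335.7° to 360°, simple-harmonic, h = -29): β = 343.6 − 335.7 = 7.9°, B = 24.3°; Δs = -29/2·(1 − cos(π·0.3251)) = -6.9278; s = 29.0000 − 6.9278 = 22.0722
θ=47.8°: R = R0 + s = 41 + 16.0251 = 57.0251
θ=53.2°: R = R0 + s = 41 + 13.8037 = 54.8037
θ=343.6°: R = R0 + s = 41 + 22.0722 = 63.0722

θ=47.8°: 57.0251
θ=53.2°: 54.8037
θ=343.6°: 63.0722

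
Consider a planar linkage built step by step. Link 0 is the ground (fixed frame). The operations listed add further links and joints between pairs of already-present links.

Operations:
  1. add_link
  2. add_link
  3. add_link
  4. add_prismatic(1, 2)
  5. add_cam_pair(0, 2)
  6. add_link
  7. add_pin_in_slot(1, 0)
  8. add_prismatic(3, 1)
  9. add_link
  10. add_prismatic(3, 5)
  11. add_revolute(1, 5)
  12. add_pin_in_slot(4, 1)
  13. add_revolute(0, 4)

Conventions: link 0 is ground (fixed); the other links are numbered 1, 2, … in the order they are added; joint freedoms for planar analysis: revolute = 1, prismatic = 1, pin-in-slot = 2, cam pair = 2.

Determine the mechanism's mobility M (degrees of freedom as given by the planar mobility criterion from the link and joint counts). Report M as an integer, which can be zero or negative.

link 0 = ground. State L|J1|J2 = 1|0|0
+link1  2|0|0
+link2  3|0|0
+link3  4|0|0
P(1,2) f=1→J1  4|1|0
C(0,2) f=2→J2  4|1|1
+link4  5|1|1
PS(1,0) f=2→J2  5|1|2
P(3,1) f=1→J1  5|2|2
+link5  6|2|2
P(3,5) f=1→J1  6|3|2
R(1,5) f=1→J1  6|4|2
PS(4,1) f=2→J2  6|4|3
R(0,4) f=1→J1  6|5|3
M = 3(6−1)−2·5−3 = 15−10−3 = 2

M = 2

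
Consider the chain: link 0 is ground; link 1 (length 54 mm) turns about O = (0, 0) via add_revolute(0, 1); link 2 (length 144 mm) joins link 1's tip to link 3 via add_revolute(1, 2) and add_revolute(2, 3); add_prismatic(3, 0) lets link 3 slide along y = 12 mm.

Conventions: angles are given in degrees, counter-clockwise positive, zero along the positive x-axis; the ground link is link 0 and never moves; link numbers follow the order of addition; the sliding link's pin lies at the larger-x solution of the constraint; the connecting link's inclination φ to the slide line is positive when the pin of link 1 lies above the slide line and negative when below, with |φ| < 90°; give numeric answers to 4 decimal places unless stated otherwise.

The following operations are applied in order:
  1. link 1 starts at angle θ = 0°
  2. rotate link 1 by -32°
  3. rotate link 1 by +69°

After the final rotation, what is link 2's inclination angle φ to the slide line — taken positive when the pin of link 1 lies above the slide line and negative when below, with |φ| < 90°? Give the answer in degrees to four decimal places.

geometry: r = 54 mm, L = 144 mm, e = 12 mm; θ starts at 0°
rotate link 1 by -32°: θ ← 0° -32° = -32°
rotate link 1 by +69°: θ ← -32° +69° = 37°
h = r sin θ − e = 32.498011 − 12 = 20.498011
sin φ = h / L = 20.498011 / 144 = 0.14234730
φ = arcsin(0.14234730) = 8.183697°

8.1837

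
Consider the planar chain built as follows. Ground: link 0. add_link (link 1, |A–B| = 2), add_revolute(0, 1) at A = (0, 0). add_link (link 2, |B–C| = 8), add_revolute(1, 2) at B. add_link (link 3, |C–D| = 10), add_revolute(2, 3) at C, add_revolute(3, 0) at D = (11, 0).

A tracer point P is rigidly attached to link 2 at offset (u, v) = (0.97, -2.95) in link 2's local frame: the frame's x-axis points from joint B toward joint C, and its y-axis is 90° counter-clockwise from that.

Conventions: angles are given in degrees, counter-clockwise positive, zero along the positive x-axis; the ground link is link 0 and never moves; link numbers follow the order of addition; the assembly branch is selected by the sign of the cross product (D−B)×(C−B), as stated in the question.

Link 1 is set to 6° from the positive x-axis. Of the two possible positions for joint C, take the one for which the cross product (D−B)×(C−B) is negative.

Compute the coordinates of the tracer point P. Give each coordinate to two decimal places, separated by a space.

A=(0,0), D=(11.00,0)
B = A + 2.00·(cos6°, sin6°) = (1.9890, 0.2091)
|BD| = 9.0134
circle(B,8.00) ∩ circle(D,10.00): a=2.5097, h=7.5962
  candidates: C₊=(4.6742,7.7450) cross=68.467; C₋=(4.3218,-7.4433) cross=-68.467
  branch - wants cross < 0 → take C=(4.3218,-7.4433) (cross=-68.467)
ex = (C−B)/|BC| = (0.2916,-0.9565); ey = (0.9565,0.2916)
P = B + 0.97·ex + -2.95·ey = (-0.5499,-1.5790)

-0.55 -1.58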